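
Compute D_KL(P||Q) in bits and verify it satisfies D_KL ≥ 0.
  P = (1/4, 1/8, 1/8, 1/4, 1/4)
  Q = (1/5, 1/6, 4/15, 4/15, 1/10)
0.1992 bits

KL divergence satisfies the Gibbs inequality: D_KL(P||Q) ≥ 0 for all distributions P, Q.

D_KL(P||Q) = Σ p(x) log(p(x)/q(x))
Term by term:
  x=0: 1/4 × log_2[(1/4)/(1/5)] = 0.0805
  x=1: 1/8 × log_2[(1/8)/(1/6)] = -0.0519
  x=2: 1/8 × log_2[(1/8)/(4/15)] = -0.1366
  x=3: 1/4 × log_2[(1/4)/(4/15)] = -0.0233
  x=4: 1/4 × log_2[(1/4)/(1/10)] = 0.3305
D_KL(P||Q) = 0.1992 bits

D_KL(P||Q) = 0.1992 ≥ 0 ✓

This non-negativity is a fundamental property: relative entropy cannot be negative because it measures how different Q is from P.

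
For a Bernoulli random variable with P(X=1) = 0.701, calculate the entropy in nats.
0.6100 nats

The binary entropy function is:
H(p) = -p log(p) - (1-p) log(1-p)

H(0.701) = -0.701 × log_e(0.701) - 0.299 × log_e(0.299)
H(0.701) = 0.6100 nats

Note: Binary entropy is maximized at p=0.5 (H=1 bit) and minimized at p=0 or p=1 (H=0).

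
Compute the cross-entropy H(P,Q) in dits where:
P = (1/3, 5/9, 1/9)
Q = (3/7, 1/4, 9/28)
0.5119 dits

Cross-entropy: H(P,Q) = -Σ p(x) log q(x)

Alternatively: H(P,Q) = H(P) + D_KL(P||Q)
H(P) = 0.4069 dits
D_KL(P||Q) = 0.1050 dits

H(P,Q) = 0.4069 + 0.1050 = 0.5119 dits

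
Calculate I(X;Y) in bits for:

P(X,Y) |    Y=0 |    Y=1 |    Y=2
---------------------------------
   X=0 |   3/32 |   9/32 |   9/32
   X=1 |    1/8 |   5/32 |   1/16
0.0663 bits

Mutual information: I(X;Y) = H(X) + H(Y) - H(X,Y)

Marginals:
P(X) = (21/32, 11/32), H(X) = 0.9284 bits
P(Y) = (7/32, 7/16, 11/32), H(Y) = 1.5310 bits

Joint entropy: H(X,Y) = 2.3930 bits

I(X;Y) = 0.9284 + 1.5310 - 2.3930 = 0.0663 bits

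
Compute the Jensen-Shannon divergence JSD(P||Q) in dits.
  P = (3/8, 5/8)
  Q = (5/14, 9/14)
0.0001 dits

Jensen-Shannon divergence is:
JSD(P||Q) = 0.5 × D_KL(P||M) + 0.5 × D_KL(Q||M)
where M = 0.5 × (P + Q) is the mixture distribution.

M = 0.5 × (3/8, 5/8) + 0.5 × (5/14, 9/14) = (0.366071, 0.633929)

D_KL(P||M) = 0.0001 dits
D_KL(Q||M) = 0.0001 dits

JSD(P||Q) = 0.5 × 0.0001 + 0.5 × 0.0001 = 0.0001 dits

Unlike KL divergence, JSD is symmetric and bounded: 0 ≤ JSD ≤ log(2).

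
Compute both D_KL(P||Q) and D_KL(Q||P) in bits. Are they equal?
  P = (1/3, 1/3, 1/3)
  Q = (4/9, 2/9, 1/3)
D_KL(P||Q) = 0.0566, D_KL(Q||P) = 0.0545

KL divergence is not symmetric: D_KL(P||Q) ≠ D_KL(Q||P) in general.

D_KL(P||Q) = 0.0566 bits
D_KL(Q||P) = 0.0545 bits

No, they are not equal!

This asymmetry is why KL divergence is not a true distance metric.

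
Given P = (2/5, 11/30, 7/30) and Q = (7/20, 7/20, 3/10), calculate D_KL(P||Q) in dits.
0.0051 dits

KL divergence: D_KL(P||Q) = Σ p(x) log(p(x)/q(x))

Computing term by term:
  x=0: 2/5 × log_10[(2/5)/(7/20)] = 2/5 × 0.0580 = 0.0232
  x=1: 11/30 × log_10[(11/30)/(7/20)] = 11/30 × 0.0202 = 0.0074
  x=2: 7/30 × log_10[(7/30)/(3/10)] = 7/30 × -0.1091 = -0.0255

D_KL(P||Q) = 0.0051 dits

Note: KL divergence is always non-negative and equals 0 iff P = Q.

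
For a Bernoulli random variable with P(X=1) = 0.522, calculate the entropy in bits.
0.9986 bits

The binary entropy function is:
H(p) = -p log(p) - (1-p) log(1-p)

H(0.522) = -0.522 × log_2(0.522) - 0.478 × log_2(0.478)
H(0.522) = 0.9986 bits

Note: Binary entropy is maximized at p=0.5 (H=1 bit) and minimized at p=0 or p=1 (H=0).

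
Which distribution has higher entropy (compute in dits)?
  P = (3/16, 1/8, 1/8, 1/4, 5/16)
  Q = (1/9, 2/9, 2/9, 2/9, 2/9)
Q

Computing entropies in dits:
H(P) = 0.6705
H(Q) = 0.6867

Distribution Q has higher entropy.

Intuition: The distribution closer to uniform (more spread out) has higher entropy.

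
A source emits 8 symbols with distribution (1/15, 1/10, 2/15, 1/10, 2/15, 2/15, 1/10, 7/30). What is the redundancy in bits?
0.0903 bits

Redundancy measures how far a source is from maximum entropy:
R = H_max - H(X)

Maximum entropy for 8 symbols: H_max = log_2(8) = 3.0000 bits
Actual entropy: H(X) = 2.9097 bits
Redundancy: R = 3.0000 - 2.9097 = 0.0903 bits

This redundancy represents potential for compression: the source could be compressed by 0.0903 bits per symbol.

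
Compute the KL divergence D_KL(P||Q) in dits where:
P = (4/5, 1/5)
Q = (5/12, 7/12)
0.1337 dits

KL divergence: D_KL(P||Q) = Σ p(x) log(p(x)/q(x))

Computing term by term:
  x=0: 4/5 × log_10[(4/5)/(5/12)] = 4/5 × 0.2833 = 0.2266
  x=1: 1/5 × log_10[(1/5)/(7/12)] = 1/5 × -0.4649 = -0.0930

D_KL(P||Q) = 0.1337 dits

Note: KL divergence is always non-negative and equals 0 iff P = Q.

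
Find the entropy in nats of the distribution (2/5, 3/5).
0.6730 nats

Shannon entropy is H(X) = -Σ p(x) log p(x).

For P = (2/5, 3/5):
H = -2/5 × log_e(2/5) -3/5 × log_e(3/5)
H = 0.6730 nats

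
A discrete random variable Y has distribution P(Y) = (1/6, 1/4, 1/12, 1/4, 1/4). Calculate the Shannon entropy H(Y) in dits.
0.6712 dits

Shannon entropy is H(X) = -Σ p(x) log p(x).

For P = (1/6, 1/4, 1/12, 1/4, 1/4):
H = -1/6 × log_10(1/6) -1/4 × log_10(1/4) -1/12 × log_10(1/12) -1/4 × log_10(1/4) -1/4 × log_10(1/4)
H = 0.6712 dits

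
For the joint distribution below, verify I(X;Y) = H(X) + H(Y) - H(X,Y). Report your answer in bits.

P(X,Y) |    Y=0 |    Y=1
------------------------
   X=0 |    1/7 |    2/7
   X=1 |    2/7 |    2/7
I(X;Y) = 0.0202 bits

Mutual information has multiple equivalent forms:
- I(X;Y) = H(X) - H(X|Y)
- I(X;Y) = H(Y) - H(Y|X)
- I(X;Y) = H(X) + H(Y) - H(X,Y)

Computing all quantities:
H(X) = 0.9852, H(Y) = 0.9852, H(X,Y) = 1.9502
H(X|Y) = 0.9650, H(Y|X) = 0.9650

Verification:
H(X) - H(X|Y) = 0.9852 - 0.9650 = 0.0202
H(Y) - H(Y|X) = 0.9852 - 0.9650 = 0.0202
H(X) + H(Y) - H(X,Y) = 0.9852 + 0.9852 - 1.9502 = 0.0202

All forms give I(X;Y) = 0.0202 bits. ✓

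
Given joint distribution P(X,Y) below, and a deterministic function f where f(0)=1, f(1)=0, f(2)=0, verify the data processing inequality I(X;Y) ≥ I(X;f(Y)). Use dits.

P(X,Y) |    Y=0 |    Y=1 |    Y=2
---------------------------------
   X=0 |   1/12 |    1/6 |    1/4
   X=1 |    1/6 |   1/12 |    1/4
I(X;Y) = 0.0123, I(X;f(Y)) = 0.0082, inequality holds: 0.0123 ≥ 0.0082

Data Processing Inequality: For any Markov chain X → Y → Z, we have I(X;Y) ≥ I(X;Z).

Here Z = f(Y) is a deterministic function of Y, forming X → Y → Z.

Original I(X;Y) = 0.0123 dits

After applying f:
P(X,Z) where Z=f(Y):
- P(X,Z=0) = P(X,Y=1) + P(X,Y=2)
- P(X,Z=1) = P(X,Y=0)

I(X;Z) = I(X;f(Y)) = 0.0082 dits

Verification: 0.0123 ≥ 0.0082 ✓

Information cannot be created by processing; the function f can only lose information about X.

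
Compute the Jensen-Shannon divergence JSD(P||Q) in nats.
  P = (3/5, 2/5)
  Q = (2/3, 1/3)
0.0024 nats

Jensen-Shannon divergence is:
JSD(P||Q) = 0.5 × D_KL(P||M) + 0.5 × D_KL(Q||M)
where M = 0.5 × (P + Q) is the mixture distribution.

M = 0.5 × (3/5, 2/5) + 0.5 × (2/3, 1/3) = (19/30, 11/30)

D_KL(P||M) = 0.0024 nats
D_KL(Q||M) = 0.0024 nats

JSD(P||Q) = 0.5 × 0.0024 + 0.5 × 0.0024 = 0.0024 nats

Unlike KL divergence, JSD is symmetric and bounded: 0 ≤ JSD ≤ log(2).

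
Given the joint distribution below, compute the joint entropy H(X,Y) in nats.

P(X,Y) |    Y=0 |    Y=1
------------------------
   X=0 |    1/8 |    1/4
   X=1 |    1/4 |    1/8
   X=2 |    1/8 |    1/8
1.7329 nats

Joint entropy is H(X,Y) = -Σ_{x,y} p(x,y) log p(x,y).

Summing over all non-zero entries:
H(X,Y) = -[1/8·log_e(1/8) + 1/4·log_e(1/4) + 1/4·log_e(1/4) + 1/8·log_e(1/8) + 1/8·log_e(1/8) + 1/8·log_e(1/8)]
H(X,Y) = 1.7329 nats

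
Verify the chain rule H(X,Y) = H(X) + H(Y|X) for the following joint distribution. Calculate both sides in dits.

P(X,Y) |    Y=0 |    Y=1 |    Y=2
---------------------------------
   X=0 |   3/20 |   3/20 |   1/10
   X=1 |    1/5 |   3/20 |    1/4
H(X,Y) = 0.7611, H(X) = 0.2923, H(Y|X) = 0.4688 (all in dits)

Chain rule: H(X,Y) = H(X) + H(Y|X)

Left side — joint entropy directly:
H(X,Y) = -Σ p(x,y) log p(x,y) = 0.7611 dits

Right side — compute H(Y|X) from the conditional distributions:
P(X) = (2/5, 3/5), so H(X) = 0.2923 dits
H(Y|X) = Σ_x P(X=x) · H(Y|X=x):
  P(Y|X=0) = (3/8, 3/8, 1/4), H(Y|X=0) = 0.4700, weight P(X=0) = 2/5
  P(Y|X=1) = (1/3, 1/4, 5/12), H(Y|X=1) = 0.4680, weight P(X=1) = 3/5
H(Y|X) = 0.4688 dits

H(X) + H(Y|X) = 0.2923 + 0.4688 = 0.7611 dits

Both sides equal 0.7611 dits. ✓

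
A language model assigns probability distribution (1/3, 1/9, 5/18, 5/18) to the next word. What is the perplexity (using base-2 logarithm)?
3.7508

Perplexity is 2^H (or exp(H) for natural log).

First, H = -Σ p log p = 1.9072 bits
Perplexity = 2^1.9072 = 3.7508

Interpretation: The model's uncertainty is equivalent to choosing uniformly among 3.8 options.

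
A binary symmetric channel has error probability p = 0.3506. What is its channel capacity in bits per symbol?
0.0654 bits

For a binary symmetric channel (BSC) with error probability p:
Capacity C = 1 - H(p) bits per symbol

where H(p) = -p log₂(p) - (1-p) log₂(1-p) is the binary entropy function.

H(0.3506) = 0.9346 bits
C = 1 - 0.9346 = 0.0654 bits per symbol

This means we can reliably transmit up to 0.0654 bits of information per channel use.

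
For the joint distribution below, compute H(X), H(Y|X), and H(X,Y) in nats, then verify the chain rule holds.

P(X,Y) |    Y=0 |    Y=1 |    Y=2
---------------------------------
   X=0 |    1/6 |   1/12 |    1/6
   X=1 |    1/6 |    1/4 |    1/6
H(X,Y) = 1.7482, H(X) = 0.6792, H(Y|X) = 1.0690 (all in nats)

Chain rule: H(X,Y) = H(X) + H(Y|X)

Left side — joint entropy directly:
H(X,Y) = -Σ p(x,y) log p(x,y) = 1.7482 nats

Right side — compute H(Y|X) from the conditional distributions:
P(X) = (5/12, 7/12), so H(X) = 0.6792 nats
H(Y|X) = Σ_x P(X=x) · H(Y|X=x):
  P(Y|X=0) = (2/5, 1/5, 2/5), H(Y|X=0) = 1.0549, weight P(X=0) = 5/12
  P(Y|X=1) = (2/7, 3/7, 2/7), H(Y|X=1) = 1.0790, weight P(X=1) = 7/12
H(Y|X) = 1.0690 nats

H(X) + H(Y|X) = 0.6792 + 1.0690 = 1.7482 nats

Both sides equal 1.7482 nats. ✓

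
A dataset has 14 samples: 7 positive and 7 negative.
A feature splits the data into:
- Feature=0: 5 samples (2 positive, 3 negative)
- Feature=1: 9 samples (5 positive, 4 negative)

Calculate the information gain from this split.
0.0161 bits

Information Gain = H(Y) - H(Y|Feature)

Before split:
P(positive) = 7/14 = 0.5000
H(Y) = 1.0000 bits

After split:
Feature=0: H = 0.9710 bits (weight = 5/14)
Feature=1: H = 0.9911 bits (weight = 9/14)
H(Y|Feature) = (5/14)×0.9710 + (9/14)×0.9911 = 0.9839 bits

Information Gain = 1.0000 - 0.9839 = 0.0161 bits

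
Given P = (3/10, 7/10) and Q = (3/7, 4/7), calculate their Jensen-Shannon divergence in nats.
0.0090 nats

Jensen-Shannon divergence is:
JSD(P||Q) = 0.5 × D_KL(P||M) + 0.5 × D_KL(Q||M)
where M = 0.5 × (P + Q) is the mixture distribution.

M = 0.5 × (3/10, 7/10) + 0.5 × (3/7, 4/7) = (0.364286, 0.635714)

D_KL(P||M) = 0.0092 nats
D_KL(Q||M) = 0.0087 nats

JSD(P||Q) = 0.5 × 0.0092 + 0.5 × 0.0087 = 0.0090 nats

Unlike KL divergence, JSD is symmetric and bounded: 0 ≤ JSD ≤ log(2).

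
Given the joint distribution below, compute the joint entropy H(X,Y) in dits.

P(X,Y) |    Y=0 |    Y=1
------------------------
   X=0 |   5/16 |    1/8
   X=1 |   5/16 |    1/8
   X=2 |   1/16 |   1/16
0.6920 dits

Joint entropy is H(X,Y) = -Σ_{x,y} p(x,y) log p(x,y).

Summing over all non-zero entries:
H(X,Y) = -[5/16·log_10(5/16) + 1/8·log_10(1/8) + 5/16·log_10(5/16) + 1/8·log_10(1/8) + 1/16·log_10(1/16) + 1/16·log_10(1/16)]
H(X,Y) = 0.6920 dits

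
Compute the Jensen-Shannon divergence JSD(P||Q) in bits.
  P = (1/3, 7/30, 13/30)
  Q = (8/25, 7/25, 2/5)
0.0021 bits

Jensen-Shannon divergence is:
JSD(P||Q) = 0.5 × D_KL(P||M) + 0.5 × D_KL(Q||M)
where M = 0.5 × (P + Q) is the mixture distribution.

M = 0.5 × (1/3, 7/30, 13/30) + 0.5 × (8/25, 7/25, 2/5) = (0.326667, 0.256667, 5/12)

D_KL(P||M) = 0.0022 bits
D_KL(Q||M) = 0.0021 bits

JSD(P||Q) = 0.5 × 0.0022 + 0.5 × 0.0021 = 0.0021 bits

Unlike KL divergence, JSD is symmetric and bounded: 0 ≤ JSD ≤ log(2).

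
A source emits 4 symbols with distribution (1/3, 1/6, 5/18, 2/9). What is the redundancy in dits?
0.0136 dits

Redundancy measures how far a source is from maximum entropy:
R = H_max - H(X)

Maximum entropy for 4 symbols: H_max = log_10(4) = 0.6021 dits
Actual entropy: H(X) = 0.5884 dits
Redundancy: R = 0.6021 - 0.5884 = 0.0136 dits

This redundancy represents potential for compression: the source could be compressed by 0.0136 dits per symbol.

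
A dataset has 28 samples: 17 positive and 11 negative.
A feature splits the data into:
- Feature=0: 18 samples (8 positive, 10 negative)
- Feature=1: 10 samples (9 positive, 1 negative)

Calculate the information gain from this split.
0.1620 bits

Information Gain = H(Y) - H(Y|Feature)

Before split:
P(positive) = 17/28 = 0.6071
H(Y) = 0.9666 bits

After split:
Feature=0: H = 0.9911 bits (weight = 18/28)
Feature=1: H = 0.4690 bits (weight = 10/28)
H(Y|Feature) = (18/28)×0.9911 + (10/28)×0.4690 = 0.8046 bits

Information Gain = 0.9666 - 0.8046 = 0.1620 bits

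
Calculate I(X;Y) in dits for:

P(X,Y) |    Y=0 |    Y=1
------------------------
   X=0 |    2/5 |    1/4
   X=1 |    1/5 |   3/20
0.0004 dits

Mutual information: I(X;Y) = H(X) + H(Y) - H(X,Y)

Marginals:
P(X) = (13/20, 7/20), H(X) = 0.2812 dits
P(Y) = (3/5, 2/5), H(Y) = 0.2923 dits

Joint entropy: H(X,Y) = 0.5731 dits

I(X;Y) = 0.2812 + 0.2923 - 0.5731 = 0.0004 dits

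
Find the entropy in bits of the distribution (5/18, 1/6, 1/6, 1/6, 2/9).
2.2880 bits

Shannon entropy is H(X) = -Σ p(x) log p(x).

For P = (5/18, 1/6, 1/6, 1/6, 2/9):
H = -5/18 × log_2(5/18) -1/6 × log_2(1/6) -1/6 × log_2(1/6) -1/6 × log_2(1/6) -2/9 × log_2(2/9)
H = 2.2880 bits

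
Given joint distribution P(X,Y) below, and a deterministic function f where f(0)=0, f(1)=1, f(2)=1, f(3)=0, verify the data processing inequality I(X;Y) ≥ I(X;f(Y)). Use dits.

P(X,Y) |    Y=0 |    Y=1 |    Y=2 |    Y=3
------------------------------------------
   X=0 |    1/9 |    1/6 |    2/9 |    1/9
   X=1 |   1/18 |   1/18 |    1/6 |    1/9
I(X;Y) = 0.0076, I(X;f(Y)) = 0.0009, inequality holds: 0.0076 ≥ 0.0009

Data Processing Inequality: For any Markov chain X → Y → Z, we have I(X;Y) ≥ I(X;Z).

Here Z = f(Y) is a deterministic function of Y, forming X → Y → Z.

Original I(X;Y) = 0.0076 dits

After applying f:
P(X,Z) where Z=f(Y):
- P(X,Z=0) = P(X,Y=0) + P(X,Y=3)
- P(X,Z=1) = P(X,Y=1) + P(X,Y=2)

I(X;Z) = I(X;f(Y)) = 0.0009 dits

Verification: 0.0076 ≥ 0.0009 ✓

Information cannot be created by processing; the function f can only lose information about X.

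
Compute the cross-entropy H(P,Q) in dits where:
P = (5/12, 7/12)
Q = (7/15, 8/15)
0.2972 dits

Cross-entropy: H(P,Q) = -Σ p(x) log q(x)

Alternatively: H(P,Q) = H(P) + D_KL(P||Q)
H(P) = 0.2950 dits
D_KL(P||Q) = 0.0022 dits

H(P,Q) = 0.2950 + 0.0022 = 0.2972 dits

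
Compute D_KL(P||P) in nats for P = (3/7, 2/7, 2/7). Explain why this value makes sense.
0.0000 nats

KL divergence satisfies the Gibbs inequality: D_KL(P||Q) ≥ 0 for all distributions P, Q.

D_KL(P||Q) = Σ p(x) log(p(x)/q(x))
Each term is p(x) × log_e(p(x)/p(x)) = p(x) × log_e(1) = 0, so the sum is 0.
D_KL(P||Q) = 0.0000 nats

When P = Q, the KL divergence is exactly 0, as there is no 'divergence' between identical distributions.

This non-negativity is a fundamental property: relative entropy cannot be negative because it measures how different Q is from P.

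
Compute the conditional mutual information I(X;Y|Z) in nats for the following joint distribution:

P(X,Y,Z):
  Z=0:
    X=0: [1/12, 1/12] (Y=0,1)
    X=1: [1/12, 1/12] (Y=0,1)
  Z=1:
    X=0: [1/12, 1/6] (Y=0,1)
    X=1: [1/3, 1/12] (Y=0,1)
0.0734 nats

Conditional mutual information: I(X;Y|Z) = H(X|Z) + H(Y|Z) - H(X,Y|Z)

H(Z) = 0.6365
H(X,Z) = 1.3086 → H(X|Z) = 0.6721
H(Y,Z) = 1.3086 → H(Y|Z) = 0.6721
H(X,Y,Z) = 1.9073 → H(X,Y|Z) = 1.2708

I(X;Y|Z) = 0.6721 + 0.6721 - 1.2708 = 0.0734 nats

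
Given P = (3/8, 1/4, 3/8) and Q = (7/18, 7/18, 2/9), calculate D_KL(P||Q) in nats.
0.0721 nats

KL divergence: D_KL(P||Q) = Σ p(x) log(p(x)/q(x))

Computing term by term:
  x=0: 3/8 × log_e[(3/8)/(7/18)] = 3/8 × -0.0364 = -0.0136
  x=1: 1/4 × log_e[(1/4)/(7/18)] = 1/4 × -0.4418 = -0.1105
  x=2: 3/8 × log_e[(3/8)/(2/9)] = 3/8 × 0.5232 = 0.1962

D_KL(P||Q) = 0.0721 nats

Note: KL divergence is always non-negative and equals 0 iff P = Q.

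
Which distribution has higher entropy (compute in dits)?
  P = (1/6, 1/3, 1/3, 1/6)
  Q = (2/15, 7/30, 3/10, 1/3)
Q

Computing entropies in dits:
H(P) = 0.5775
H(Q) = 0.5801

Distribution Q has higher entropy.

Intuition: The distribution closer to uniform (more spread out) has higher entropy.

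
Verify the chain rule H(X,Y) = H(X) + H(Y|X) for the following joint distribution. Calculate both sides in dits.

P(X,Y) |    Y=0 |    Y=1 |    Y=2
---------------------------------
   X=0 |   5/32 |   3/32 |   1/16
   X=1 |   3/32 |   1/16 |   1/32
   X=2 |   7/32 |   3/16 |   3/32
H(X,Y) = 0.8933, H(X) = 0.4447, H(Y|X) = 0.4487 (all in dits)

Chain rule: H(X,Y) = H(X) + H(Y|X)

Left side — joint entropy directly:
H(X,Y) = -Σ p(x,y) log p(x,y) = 0.8933 dits

Right side — compute H(Y|X) from the conditional distributions:
P(X) = (5/16, 3/16, 1/2), so H(X) = 0.4447 dits
H(Y|X) = Σ_x P(X=x) · H(Y|X=x):
  P(Y|X=0) = (1/2, 3/10, 1/5), H(Y|X=0) = 0.4472, weight P(X=0) = 5/16
  P(Y|X=1) = (1/2, 1/3, 1/6), H(Y|X=1) = 0.4392, weight P(X=1) = 3/16
  P(Y|X=2) = (7/16, 3/8, 3/16), H(Y|X=2) = 0.4531, weight P(X=2) = 1/2
H(Y|X) = 0.4487 dits

H(X) + H(Y|X) = 0.4447 + 0.4487 = 0.8933 dits

Both sides equal 0.8933 dits. ✓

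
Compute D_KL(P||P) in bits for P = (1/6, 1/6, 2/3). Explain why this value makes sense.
0.0000 bits

KL divergence satisfies the Gibbs inequality: D_KL(P||Q) ≥ 0 for all distributions P, Q.

D_KL(P||Q) = Σ p(x) log(p(x)/q(x))
Each term is p(x) × log_2(p(x)/p(x)) = p(x) × log_2(1) = 0, so the sum is 0.
D_KL(P||Q) = 0.0000 bits

When P = Q, the KL divergence is exactly 0, as there is no 'divergence' between identical distributions.

This non-negativity is a fundamental property: relative entropy cannot be negative because it measures how different Q is from P.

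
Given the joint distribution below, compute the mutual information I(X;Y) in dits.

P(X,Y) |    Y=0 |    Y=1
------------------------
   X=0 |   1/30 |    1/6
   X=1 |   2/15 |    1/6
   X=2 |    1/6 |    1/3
0.0096 dits

Mutual information: I(X;Y) = H(X) + H(Y) - H(X,Y)

Marginals:
P(X) = (1/5, 3/10, 1/2), H(X) = 0.4472 dits
P(Y) = (1/3, 2/3), H(Y) = 0.2764 dits

Joint entropy: H(X,Y) = 0.7140 dits

I(X;Y) = 0.4472 + 0.2764 - 0.7140 = 0.0096 dits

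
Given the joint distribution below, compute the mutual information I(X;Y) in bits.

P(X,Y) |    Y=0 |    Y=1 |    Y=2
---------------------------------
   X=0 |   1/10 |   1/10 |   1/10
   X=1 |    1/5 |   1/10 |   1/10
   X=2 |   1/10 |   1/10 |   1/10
0.0200 bits

Mutual information: I(X;Y) = H(X) + H(Y) - H(X,Y)

Marginals:
P(X) = (3/10, 2/5, 3/10), H(X) = 1.5710 bits
P(Y) = (2/5, 3/10, 3/10), H(Y) = 1.5710 bits

Joint entropy: H(X,Y) = 3.1219 bits

I(X;Y) = 1.5710 + 1.5710 - 3.1219 = 0.0200 bits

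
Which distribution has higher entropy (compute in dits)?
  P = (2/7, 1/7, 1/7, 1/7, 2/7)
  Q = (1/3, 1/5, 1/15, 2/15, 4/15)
P

Computing entropies in dits:
H(P) = 0.6731
H(Q) = 0.6470

Distribution P has higher entropy.

Intuition: The distribution closer to uniform (more spread out) has higher entropy.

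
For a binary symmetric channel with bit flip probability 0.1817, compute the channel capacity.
0.3162 bits

For a binary symmetric channel (BSC) with error probability p:
Capacity C = 1 - H(p) bits per symbol

where H(p) = -p log₂(p) - (1-p) log₂(1-p) is the binary entropy function.

H(0.1817) = 0.6838 bits
C = 1 - 0.6838 = 0.3162 bits per symbol

This means we can reliably transmit up to 0.3162 bits of information per channel use.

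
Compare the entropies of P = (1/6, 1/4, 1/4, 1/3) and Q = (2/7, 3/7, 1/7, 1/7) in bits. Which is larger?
P

Computing entropies in bits:
H(P) = 1.9591
H(Q) = 1.8424

Distribution P has higher entropy.

Intuition: The distribution closer to uniform (more spread out) has higher entropy.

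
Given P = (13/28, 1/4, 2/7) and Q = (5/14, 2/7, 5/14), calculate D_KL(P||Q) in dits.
0.0107 dits

KL divergence: D_KL(P||Q) = Σ p(x) log(p(x)/q(x))

Computing term by term:
  x=0: 13/28 × log_10[(13/28)/(5/14)] = 13/28 × 0.1139 = 0.0529
  x=1: 1/4 × log_10[(1/4)/(2/7)] = 1/4 × -0.0580 = -0.0145
  x=2: 2/7 × log_10[(2/7)/(5/14)] = 2/7 × -0.0969 = -0.0277

D_KL(P||Q) = 0.0107 dits

Note: KL divergence is always non-negative and equals 0 iff P = Q.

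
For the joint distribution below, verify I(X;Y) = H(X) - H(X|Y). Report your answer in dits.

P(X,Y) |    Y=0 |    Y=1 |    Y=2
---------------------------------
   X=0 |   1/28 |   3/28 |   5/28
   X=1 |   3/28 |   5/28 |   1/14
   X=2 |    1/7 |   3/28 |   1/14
I(X;Y) = 0.0347 dits

Mutual information has multiple equivalent forms:
- I(X;Y) = H(X) - H(X|Y)
- I(X;Y) = H(Y) - H(Y|X)
- I(X;Y) = H(X) + H(Y) - H(X,Y)

Computing all quantities:
H(X) = 0.4766, H(Y) = 0.4733, H(X,Y) = 0.9152
H(X|Y) = 0.4419, H(Y|X) = 0.4386

Verification:
H(X) - H(X|Y) = 0.4766 - 0.4419 = 0.0347
H(Y) - H(Y|X) = 0.4733 - 0.4386 = 0.0347
H(X) + H(Y) - H(X,Y) = 0.4766 + 0.4733 - 0.9152 = 0.0347

All forms give I(X;Y) = 0.0347 dits. ✓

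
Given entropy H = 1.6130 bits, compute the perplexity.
3.0589

Perplexity is 2^H (or exp(H) for natural log).

H = 1.6130 bits
Perplexity = 2^1.6130 = 3.0589

Interpretation: The model's uncertainty is equivalent to choosing uniformly among 3.1 options.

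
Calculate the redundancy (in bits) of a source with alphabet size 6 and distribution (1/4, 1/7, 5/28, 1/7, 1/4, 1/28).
0.1673 bits

Redundancy measures how far a source is from maximum entropy:
R = H_max - H(X)

Maximum entropy for 6 symbols: H_max = log_2(6) = 2.5850 bits
Actual entropy: H(X) = 2.4176 bits
Redundancy: R = 2.5850 - 2.4176 = 0.1673 bits

This redundancy represents potential for compression: the source could be compressed by 0.1673 bits per symbol.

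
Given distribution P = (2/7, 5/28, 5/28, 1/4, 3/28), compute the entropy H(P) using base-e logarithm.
1.5591 nats

Shannon entropy is H(X) = -Σ p(x) log p(x).

For P = (2/7, 5/28, 5/28, 1/4, 3/28):
H = -2/7 × log_e(2/7) -5/28 × log_e(5/28) -5/28 × log_e(5/28) -1/4 × log_e(1/4) -3/28 × log_e(3/28)
H = 1.5591 nats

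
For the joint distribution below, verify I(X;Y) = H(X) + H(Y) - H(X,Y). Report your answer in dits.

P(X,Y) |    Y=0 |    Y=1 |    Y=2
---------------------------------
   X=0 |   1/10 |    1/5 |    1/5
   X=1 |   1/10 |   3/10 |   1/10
I(X;Y) = 0.0118 dits

Mutual information has multiple equivalent forms:
- I(X;Y) = H(X) - H(X|Y)
- I(X;Y) = H(Y) - H(Y|X)
- I(X;Y) = H(X) + H(Y) - H(X,Y)

Computing all quantities:
H(X) = 0.3010, H(Y) = 0.4472, H(X,Y) = 0.7365
H(X|Y) = 0.2893, H(Y|X) = 0.4354

Verification:
H(X) - H(X|Y) = 0.3010 - 0.2893 = 0.0118
H(Y) - H(Y|X) = 0.4472 - 0.4354 = 0.0118
H(X) + H(Y) - H(X,Y) = 0.3010 + 0.4472 - 0.7365 = 0.0118

All forms give I(X;Y) = 0.0118 dits. ✓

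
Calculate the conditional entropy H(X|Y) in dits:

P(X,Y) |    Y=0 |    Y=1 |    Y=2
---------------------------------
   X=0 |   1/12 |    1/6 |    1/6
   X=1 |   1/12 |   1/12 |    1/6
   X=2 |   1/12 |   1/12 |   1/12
0.4607 dits

Using the chain rule: H(X|Y) = H(X,Y) - H(Y)

First, compute H(X,Y) = 0.9287 dits

Marginal P(Y) = (1/4, 1/3, 5/12)
H(Y) = 0.4680 dits

H(X|Y) = H(X,Y) - H(Y) = 0.9287 - 0.4680 = 0.4607 dits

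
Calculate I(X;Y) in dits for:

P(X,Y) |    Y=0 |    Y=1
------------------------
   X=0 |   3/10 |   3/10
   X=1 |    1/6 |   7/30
0.0015 dits

Mutual information: I(X;Y) = H(X) + H(Y) - H(X,Y)

Marginals:
P(X) = (3/5, 2/5), H(X) = 0.2923 dits
P(Y) = (7/15, 8/15), H(Y) = 0.3001 dits

Joint entropy: H(X,Y) = 0.5909 dits

I(X;Y) = 0.2923 + 0.3001 - 0.5909 = 0.0015 dits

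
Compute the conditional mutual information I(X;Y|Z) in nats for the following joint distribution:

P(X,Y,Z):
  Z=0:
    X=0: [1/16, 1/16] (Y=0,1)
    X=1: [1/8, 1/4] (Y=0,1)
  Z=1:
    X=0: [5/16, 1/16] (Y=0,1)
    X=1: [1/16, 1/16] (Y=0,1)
0.0310 nats

Conditional mutual information: I(X;Y|Z) = H(X|Z) + H(Y|Z) - H(X,Y|Z)

H(Z) = 0.6931
H(X,Z) = 1.2555 → H(X|Z) = 0.5623
H(Y,Z) = 1.3051 → H(Y|Z) = 0.6119
H(X,Y,Z) = 1.8364 → H(X,Y|Z) = 1.1433

I(X;Y|Z) = 0.5623 + 0.6119 - 1.1433 = 0.0310 nats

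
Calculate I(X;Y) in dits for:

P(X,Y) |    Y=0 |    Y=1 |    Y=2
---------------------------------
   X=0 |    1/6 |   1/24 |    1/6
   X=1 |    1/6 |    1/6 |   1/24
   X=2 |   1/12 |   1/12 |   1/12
0.0370 dits

Mutual information: I(X;Y) = H(X) + H(Y) - H(X,Y)

Marginals:
P(X) = (3/8, 3/8, 1/4), H(X) = 0.4700 dits
P(Y) = (5/12, 7/24, 7/24), H(Y) = 0.4706 dits

Joint entropy: H(X,Y) = 0.9036 dits

I(X;Y) = 0.4700 + 0.4706 - 0.9036 = 0.0370 dits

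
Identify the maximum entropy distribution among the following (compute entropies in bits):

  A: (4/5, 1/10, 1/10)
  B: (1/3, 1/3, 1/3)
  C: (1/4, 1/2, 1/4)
B

For a discrete distribution over n outcomes, entropy is maximized by the uniform distribution.

Computing entropies:
H(A) = 0.9219 bits
H(B) = 1.5850 bits
H(C) = 1.5000 bits

The uniform distribution (where all probabilities equal 1/3) achieves the maximum entropy of log_2(3) = 1.5850 bits.

Distribution B has the highest entropy.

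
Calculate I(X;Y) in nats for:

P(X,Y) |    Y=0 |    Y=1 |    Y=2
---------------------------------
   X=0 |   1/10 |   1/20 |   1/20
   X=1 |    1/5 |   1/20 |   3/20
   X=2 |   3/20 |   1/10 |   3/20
0.0181 nats

Mutual information: I(X;Y) = H(X) + H(Y) - H(X,Y)

Marginals:
P(X) = (1/5, 2/5, 2/5), H(X) = 1.0549 nats
P(Y) = (9/20, 1/5, 7/20), H(Y) = 1.0487 nats

Joint entropy: H(X,Y) = 2.0855 nats

I(X;Y) = 1.0549 + 1.0487 - 2.0855 = 0.0181 nats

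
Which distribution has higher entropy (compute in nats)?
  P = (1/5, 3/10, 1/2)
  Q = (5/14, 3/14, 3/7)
Q

Computing entropies in nats:
H(P) = 1.0297
H(Q) = 1.0609

Distribution Q has higher entropy.

Intuition: The distribution closer to uniform (more spread out) has higher entropy.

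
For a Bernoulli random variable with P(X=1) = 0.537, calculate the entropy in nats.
0.6904 nats

The binary entropy function is:
H(p) = -p log(p) - (1-p) log(1-p)

H(0.537) = -0.537 × log_e(0.537) - 0.463 × log_e(0.463)
H(0.537) = 0.6904 nats

Note: Binary entropy is maximized at p=0.5 (H=1 bit) and minimized at p=0 or p=1 (H=0).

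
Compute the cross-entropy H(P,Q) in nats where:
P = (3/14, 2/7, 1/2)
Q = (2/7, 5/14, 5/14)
1.0774 nats

Cross-entropy: H(P,Q) = -Σ p(x) log q(x)

Alternatively: H(P,Q) = H(P) + D_KL(P||Q)
H(P) = 1.0346 nats
D_KL(P||Q) = 0.0428 nats

H(P,Q) = 1.0346 + 0.0428 = 1.0774 nats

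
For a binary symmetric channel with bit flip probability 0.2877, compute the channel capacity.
0.1343 bits

For a binary symmetric channel (BSC) with error probability p:
Capacity C = 1 - H(p) bits per symbol

where H(p) = -p log₂(p) - (1-p) log₂(1-p) is the binary entropy function.

H(0.2877) = 0.8657 bits
C = 1 - 0.8657 = 0.1343 bits per symbol

This means we can reliably transmit up to 0.1343 bits of information per channel use.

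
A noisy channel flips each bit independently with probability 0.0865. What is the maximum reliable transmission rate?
0.5753 bits

For a binary symmetric channel (BSC) with error probability p:
Capacity C = 1 - H(p) bits per symbol

where H(p) = -p log₂(p) - (1-p) log₂(1-p) is the binary entropy function.

H(0.0865) = 0.4247 bits
C = 1 - 0.4247 = 0.5753 bits per symbol

This means we can reliably transmit up to 0.5753 bits of information per channel use.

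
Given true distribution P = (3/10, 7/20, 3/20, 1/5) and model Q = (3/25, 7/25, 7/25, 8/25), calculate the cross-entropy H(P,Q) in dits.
0.6516 dits

Cross-entropy: H(P,Q) = -Σ p(x) log q(x)

Alternatively: H(P,Q) = H(P) + D_KL(P||Q)
H(P) = 0.5798 dits
D_KL(P||Q) = 0.0718 dits

H(P,Q) = 0.5798 + 0.0718 = 0.6516 dits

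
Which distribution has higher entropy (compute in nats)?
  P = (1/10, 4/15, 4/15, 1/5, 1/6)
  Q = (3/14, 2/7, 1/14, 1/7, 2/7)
P

Computing entropies in nats:
H(P) = 1.5557
H(Q) = 1.5125

Distribution P has higher entropy.

Intuition: The distribution closer to uniform (more spread out) has higher entropy.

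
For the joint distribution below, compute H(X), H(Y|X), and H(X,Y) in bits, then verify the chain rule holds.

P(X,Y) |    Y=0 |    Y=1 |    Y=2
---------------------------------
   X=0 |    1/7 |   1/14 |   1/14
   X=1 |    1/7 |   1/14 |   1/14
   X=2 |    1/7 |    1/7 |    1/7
H(X,Y) = 3.0931, H(X) = 1.5567, H(Y|X) = 1.5364 (all in bits)

Chain rule: H(X,Y) = H(X) + H(Y|X)

Left side — joint entropy directly:
H(X,Y) = -Σ p(x,y) log p(x,y) = 3.0931 bits

Right side — compute H(Y|X) from the conditional distributions:
P(X) = (2/7, 2/7, 3/7), so H(X) = 1.5567 bits
H(Y|X) = Σ_x P(X=x) · H(Y|X=x):
  P(Y|X=0) = (1/2, 1/4, 1/4), H(Y|X=0) = 1.5000, weight P(X=0) = 2/7
  P(Y|X=1) = (1/2, 1/4, 1/4), H(Y|X=1) = 1.5000, weight P(X=1) = 2/7
  P(Y|X=2) = (1/3, 1/3, 1/3), H(Y|X=2) = 1.5850, weight P(X=2) = 3/7
H(Y|X) = 1.5364 bits

H(X) + H(Y|X) = 1.5567 + 1.5364 = 3.0931 bits

Both sides equal 3.0931 bits. ✓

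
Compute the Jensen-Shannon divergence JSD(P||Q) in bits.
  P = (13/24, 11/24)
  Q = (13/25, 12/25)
0.0003 bits

Jensen-Shannon divergence is:
JSD(P||Q) = 0.5 × D_KL(P||M) + 0.5 × D_KL(Q||M)
where M = 0.5 × (P + Q) is the mixture distribution.

M = 0.5 × (13/24, 11/24) + 0.5 × (13/25, 12/25) = (0.530833, 0.469167)

D_KL(P||M) = 0.0003 bits
D_KL(Q||M) = 0.0003 bits

JSD(P||Q) = 0.5 × 0.0003 + 0.5 × 0.0003 = 0.0003 bits

Unlike KL divergence, JSD is symmetric and bounded: 0 ≤ JSD ≤ log(2).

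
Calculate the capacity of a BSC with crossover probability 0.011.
0.9126 bits

For a binary symmetric channel (BSC) with error probability p:
Capacity C = 1 - H(p) bits per symbol

where H(p) = -p log₂(p) - (1-p) log₂(1-p) is the binary entropy function.

H(0.011) = 0.0874 bits
C = 1 - 0.0874 = 0.9126 bits per symbol

This means we can reliably transmit up to 0.9126 bits of information per channel use.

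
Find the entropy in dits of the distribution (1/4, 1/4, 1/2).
0.4515 dits

Shannon entropy is H(X) = -Σ p(x) log p(x).

For P = (1/4, 1/4, 1/2):
H = -1/4 × log_10(1/4) -1/4 × log_10(1/4) -1/2 × log_10(1/2)
H = 0.4515 dits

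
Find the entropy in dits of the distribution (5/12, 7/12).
0.2950 dits

Shannon entropy is H(X) = -Σ p(x) log p(x).

For P = (5/12, 7/12):
H = -5/12 × log_10(5/12) -7/12 × log_10(7/12)
H = 0.2950 dits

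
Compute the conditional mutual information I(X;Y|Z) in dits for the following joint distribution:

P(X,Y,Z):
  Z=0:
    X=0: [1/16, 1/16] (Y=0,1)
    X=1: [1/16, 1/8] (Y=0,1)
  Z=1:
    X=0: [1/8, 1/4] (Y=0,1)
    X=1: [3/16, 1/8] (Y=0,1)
0.0126 dits

Conditional mutual information: I(X;Y|Z) = H(X|Z) + H(Y|Z) - H(X,Y|Z)

H(Z) = 0.2697
H(X,Z) = 0.5668 → H(X|Z) = 0.2971
H(Y,Z) = 0.5668 → H(Y|Z) = 0.2971
H(X,Y,Z) = 0.8513 → H(X,Y|Z) = 0.5815

I(X;Y|Z) = 0.2971 + 0.2971 - 0.5815 = 0.0126 dits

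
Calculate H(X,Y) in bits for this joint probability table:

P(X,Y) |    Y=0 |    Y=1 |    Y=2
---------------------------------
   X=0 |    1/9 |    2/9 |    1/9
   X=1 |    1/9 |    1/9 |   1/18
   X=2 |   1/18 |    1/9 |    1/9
3.0588 bits

Joint entropy is H(X,Y) = -Σ_{x,y} p(x,y) log p(x,y).

Summing over all non-zero entries:
H(X,Y) = -[1/9·log_2(1/9) + 2/9·log_2(2/9) + 1/9·log_2(1/9) + 1/9·log_2(1/9) + 1/9·log_2(1/9) + 1/18·log_2(1/18) + 1/18·log_2(1/18) + 1/9·log_2(1/9) + 1/9·log_2(1/9)]
H(X,Y) = 3.0588 bits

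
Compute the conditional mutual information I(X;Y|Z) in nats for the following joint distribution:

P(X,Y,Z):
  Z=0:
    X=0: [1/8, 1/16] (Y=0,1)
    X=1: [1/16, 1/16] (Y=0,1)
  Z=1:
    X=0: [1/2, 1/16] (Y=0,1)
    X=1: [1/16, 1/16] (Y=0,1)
0.0474 nats

Conditional mutual information: I(X;Y|Z) = H(X|Z) + H(Y|Z) - H(X,Y|Z)

H(Z) = 0.6211
H(X,Z) = 1.1574 → H(X|Z) = 0.5363
H(Y,Z) = 1.1574 → H(Y|Z) = 0.5363
H(X,Y,Z) = 1.6462 → H(X,Y|Z) = 1.0251

I(X;Y|Z) = 0.5363 + 0.5363 - 1.0251 = 0.0474 nats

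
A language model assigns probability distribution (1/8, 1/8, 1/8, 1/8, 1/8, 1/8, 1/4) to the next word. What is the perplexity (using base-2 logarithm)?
6.7272

Perplexity is 2^H (or exp(H) for natural log).

First, H = -Σ p log p = 2.7500 bits
Perplexity = 2^2.7500 = 6.7272

Interpretation: The model's uncertainty is equivalent to choosing uniformly among 6.7 options.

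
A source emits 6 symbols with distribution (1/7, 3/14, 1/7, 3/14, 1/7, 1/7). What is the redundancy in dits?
0.0085 dits

Redundancy measures how far a source is from maximum entropy:
R = H_max - H(X)

Maximum entropy for 6 symbols: H_max = log_10(6) = 0.7782 dits
Actual entropy: H(X) = 0.7696 dits
Redundancy: R = 0.7782 - 0.7696 = 0.0085 dits

This redundancy represents potential for compression: the source could be compressed by 0.0085 dits per symbol.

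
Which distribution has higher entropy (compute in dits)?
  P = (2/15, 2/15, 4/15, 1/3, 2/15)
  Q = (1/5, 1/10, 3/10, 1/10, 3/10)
P

Computing entropies in dits:
H(P) = 0.6621
H(Q) = 0.6535

Distribution P has higher entropy.

Intuition: The distribution closer to uniform (more spread out) has higher entropy.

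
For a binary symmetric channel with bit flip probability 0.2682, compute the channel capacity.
0.1611 bits

For a binary symmetric channel (BSC) with error probability p:
Capacity C = 1 - H(p) bits per symbol

where H(p) = -p log₂(p) - (1-p) log₂(1-p) is the binary entropy function.

H(0.2682) = 0.8389 bits
C = 1 - 0.8389 = 0.1611 bits per symbol

This means we can reliably transmit up to 0.1611 bits of information per channel use.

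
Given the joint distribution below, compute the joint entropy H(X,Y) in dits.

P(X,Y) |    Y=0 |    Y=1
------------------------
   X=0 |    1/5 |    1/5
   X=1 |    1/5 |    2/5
0.5786 dits

Joint entropy is H(X,Y) = -Σ_{x,y} p(x,y) log p(x,y).

Summing over all non-zero entries:
H(X,Y) = -[1/5·log_10(1/5) + 1/5·log_10(1/5) + 1/5·log_10(1/5) + 2/5·log_10(2/5)]
H(X,Y) = 0.5786 dits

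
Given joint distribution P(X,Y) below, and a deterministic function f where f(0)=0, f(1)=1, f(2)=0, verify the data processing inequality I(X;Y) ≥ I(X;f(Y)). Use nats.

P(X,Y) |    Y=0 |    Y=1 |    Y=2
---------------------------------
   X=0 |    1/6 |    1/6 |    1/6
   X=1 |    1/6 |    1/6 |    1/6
I(X;Y) = 0.0000, I(X;f(Y)) = 0.0000, inequality holds: 0.0000 ≥ 0.0000

Data Processing Inequality: For any Markov chain X → Y → Z, we have I(X;Y) ≥ I(X;Z).

Here Z = f(Y) is a deterministic function of Y, forming X → Y → Z.

Original I(X;Y) = 0.0000 nats

After applying f:
P(X,Z) where Z=f(Y):
- P(X,Z=0) = P(X,Y=0) + P(X,Y=2)
- P(X,Z=1) = P(X,Y=1)

I(X;Z) = I(X;f(Y)) = 0.0000 nats

Verification: 0.0000 ≥ 0.0000 ✓

Information cannot be created by processing; the function f can only lose information about X.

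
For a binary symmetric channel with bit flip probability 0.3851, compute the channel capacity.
0.0384 bits

For a binary symmetric channel (BSC) with error probability p:
Capacity C = 1 - H(p) bits per symbol

where H(p) = -p log₂(p) - (1-p) log₂(1-p) is the binary entropy function.

H(0.3851) = 0.9616 bits
C = 1 - 0.9616 = 0.0384 bits per symbol

This means we can reliably transmit up to 0.0384 bits of information per channel use.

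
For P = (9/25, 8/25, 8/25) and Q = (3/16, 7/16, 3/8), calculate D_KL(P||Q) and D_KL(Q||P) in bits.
D_KL(P||Q) = 0.1212, D_KL(Q||P) = 0.1068

KL divergence is not symmetric: D_KL(P||Q) ≠ D_KL(Q||P) in general.

D_KL(P||Q) = 0.1212 bits
D_KL(Q||P) = 0.1068 bits

No, they are not equal!

This asymmetry is why KL divergence is not a true distance metric.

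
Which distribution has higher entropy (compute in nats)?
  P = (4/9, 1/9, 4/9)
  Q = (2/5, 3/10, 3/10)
Q

Computing entropies in nats:
H(P) = 0.9650
H(Q) = 1.0889

Distribution Q has higher entropy.

Intuition: The distribution closer to uniform (more spread out) has higher entropy.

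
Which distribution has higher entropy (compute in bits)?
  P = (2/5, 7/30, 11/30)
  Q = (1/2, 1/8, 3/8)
P

Computing entropies in bits:
H(P) = 1.5494
H(Q) = 1.4056

Distribution P has higher entropy.

Intuition: The distribution closer to uniform (more spread out) has higher entropy.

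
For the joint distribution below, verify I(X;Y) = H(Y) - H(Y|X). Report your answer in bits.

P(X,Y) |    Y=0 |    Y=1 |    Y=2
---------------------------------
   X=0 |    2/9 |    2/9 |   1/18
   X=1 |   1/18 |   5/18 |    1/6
I(X;Y) = 0.1236 bits

Mutual information has multiple equivalent forms:
- I(X;Y) = H(X) - H(X|Y)
- I(X;Y) = H(Y) - H(Y|X)
- I(X;Y) = H(X) + H(Y) - H(X,Y)

Computing all quantities:
H(X) = 1.0000, H(Y) = 1.4955, H(X,Y) = 2.3719
H(X|Y) = 0.8764, H(Y|X) = 1.3719

Verification:
H(X) - H(X|Y) = 1.0000 - 0.8764 = 0.1236
H(Y) - H(Y|X) = 1.4955 - 1.3719 = 0.1236
H(X) + H(Y) - H(X,Y) = 1.0000 + 1.4955 - 2.3719 = 0.1236

All forms give I(X;Y) = 0.1236 bits. ✓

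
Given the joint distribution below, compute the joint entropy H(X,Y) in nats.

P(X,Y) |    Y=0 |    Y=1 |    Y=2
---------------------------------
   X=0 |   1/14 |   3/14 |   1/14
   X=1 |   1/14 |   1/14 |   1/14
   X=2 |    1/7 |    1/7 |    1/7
2.1066 nats

Joint entropy is H(X,Y) = -Σ_{x,y} p(x,y) log p(x,y).

Summing over all non-zero entries:
H(X,Y) = -[1/14·log_e(1/14) + 3/14·log_e(3/14) + 1/14·log_e(1/14) + 1/14·log_e(1/14) + 1/14·log_e(1/14) + 1/14·log_e(1/14) + 1/7·log_e(1/7) + 1/7·log_e(1/7) + 1/7·log_e(1/7)]
H(X,Y) = 2.1066 nats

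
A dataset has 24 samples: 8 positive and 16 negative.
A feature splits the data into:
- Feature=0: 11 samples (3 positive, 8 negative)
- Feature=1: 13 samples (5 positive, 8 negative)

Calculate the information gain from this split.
0.0102 bits

Information Gain = H(Y) - H(Y|Feature)

Before split:
P(positive) = 8/24 = 0.3333
H(Y) = 0.9183 bits

After split:
Feature=0: H = 0.8454 bits (weight = 11/24)
Feature=1: H = 0.9612 bits (weight = 13/24)
H(Y|Feature) = (11/24)×0.8454 + (13/24)×0.9612 = 0.9081 bits

Information Gain = 0.9183 - 0.9081 = 0.0102 bits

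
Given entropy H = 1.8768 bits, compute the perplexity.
3.6726

Perplexity is 2^H (or exp(H) for natural log).

H = 1.8768 bits
Perplexity = 2^1.8768 = 3.6726

Interpretation: The model's uncertainty is equivalent to choosing uniformly among 3.7 options.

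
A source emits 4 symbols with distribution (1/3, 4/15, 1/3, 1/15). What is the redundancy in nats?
0.1209 nats

Redundancy measures how far a source is from maximum entropy:
R = H_max - H(X)

Maximum entropy for 4 symbols: H_max = log_e(4) = 1.3863 nats
Actual entropy: H(X) = 1.2654 nats
Redundancy: R = 1.3863 - 1.2654 = 0.1209 nats

This redundancy represents potential for compression: the source could be compressed by 0.1209 nats per symbol.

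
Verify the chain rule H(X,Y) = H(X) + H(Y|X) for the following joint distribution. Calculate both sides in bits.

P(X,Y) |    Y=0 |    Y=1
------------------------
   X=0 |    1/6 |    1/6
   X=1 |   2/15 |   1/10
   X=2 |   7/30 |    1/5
H(X,Y) = 2.5357, H(X) = 1.5410, H(Y|X) = 0.9947 (all in bits)

Chain rule: H(X,Y) = H(X) + H(Y|X)

Left side — joint entropy directly:
H(X,Y) = -Σ p(x,y) log p(x,y) = 2.5357 bits

Right side — compute H(Y|X) from the conditional distributions:
P(X) = (1/3, 7/30, 13/30), so H(X) = 1.5410 bits
H(Y|X) = Σ_x P(X=x) · H(Y|X=x):
  P(Y|X=0) = (1/2, 1/2), H(Y|X=0) = 1.0000, weight P(X=0) = 1/3
  P(Y|X=1) = (4/7, 3/7), H(Y|X=1) = 0.9852, weight P(X=1) = 7/30
  P(Y|X=2) = (7/13, 6/13), H(Y|X=2) = 0.9957, weight P(X=2) = 13/30
H(Y|X) = 0.9947 bits

H(X) + H(Y|X) = 1.5410 + 0.9947 = 2.5357 bits

Both sides equal 2.5357 bits. ✓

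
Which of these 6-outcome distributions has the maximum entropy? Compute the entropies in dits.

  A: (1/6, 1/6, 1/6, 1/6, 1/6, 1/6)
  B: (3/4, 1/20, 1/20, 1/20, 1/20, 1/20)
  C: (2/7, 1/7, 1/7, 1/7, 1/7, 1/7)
A

For a discrete distribution over n outcomes, entropy is maximized by the uniform distribution.

Computing entropies:
H(A) = 0.7782 dits
H(B) = 0.4190 dits
H(C) = 0.7591 dits

The uniform distribution (where all probabilities equal 1/6) achieves the maximum entropy of log_10(6) = 0.7782 dits.

Distribution A has the highest entropy.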